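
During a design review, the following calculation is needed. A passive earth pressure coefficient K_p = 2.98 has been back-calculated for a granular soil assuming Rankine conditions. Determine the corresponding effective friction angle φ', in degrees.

K_p = (1+sin φ)/(1−sin φ) ⇒ sin φ = (K_p − 1)/(K_p + 1) = 0.4975.
φ = arcsin(0.4975) = 29.83°.

29.8°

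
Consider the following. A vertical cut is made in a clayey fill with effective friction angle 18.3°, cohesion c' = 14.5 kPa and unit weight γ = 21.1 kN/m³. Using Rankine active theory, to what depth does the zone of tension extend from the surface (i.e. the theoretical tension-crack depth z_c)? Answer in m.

1.90 m

K_a = tan²(45° − 18.3°/2) = 0.5221; √K_a = 0.7226.
The active pressure is zero where K_a γ z = 2c√K_a, so z_c = 2c/(γ√K_a) = 2×14.5/(21.1×0.7226) = 1.902 m.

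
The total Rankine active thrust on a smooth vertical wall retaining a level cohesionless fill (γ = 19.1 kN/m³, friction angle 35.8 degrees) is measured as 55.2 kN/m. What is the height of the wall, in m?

4.70 m

K_a = 0.2619. P_a = ½ K_a γ H² ⇒ H = √(2P_a/(K_a γ)).
H = √(2×55.2/(0.2619×19.1)) = 4.698 m.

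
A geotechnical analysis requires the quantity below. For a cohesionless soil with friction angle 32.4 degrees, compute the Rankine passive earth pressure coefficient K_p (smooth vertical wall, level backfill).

3.31

K_p = (1 + sin φ)/(1 − sin φ) = tan²(45° + 32.4°/2) = 3.309.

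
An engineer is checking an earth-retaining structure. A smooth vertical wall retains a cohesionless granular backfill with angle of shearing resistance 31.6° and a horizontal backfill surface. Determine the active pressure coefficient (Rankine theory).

K_a = (1 − sin φ)/(1 + sin φ) = (1 − sin 31.6°)/(1 + sin 31.6°) = 0.3123.

0.312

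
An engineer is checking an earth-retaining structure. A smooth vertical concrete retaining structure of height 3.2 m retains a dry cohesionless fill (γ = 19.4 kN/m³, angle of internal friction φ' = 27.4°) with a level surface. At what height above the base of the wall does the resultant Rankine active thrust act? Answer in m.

1.07 m

K_a = 0.3697.
The pressure distribution is triangular, so the resultant acts at H/3 above the base = 3.2/3 = 1.067 m.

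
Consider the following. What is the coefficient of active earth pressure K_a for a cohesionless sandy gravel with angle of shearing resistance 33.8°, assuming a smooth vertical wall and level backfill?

0.285

K_a = tan²(45° − φ/2) = tan²(28.10°) = 0.2851.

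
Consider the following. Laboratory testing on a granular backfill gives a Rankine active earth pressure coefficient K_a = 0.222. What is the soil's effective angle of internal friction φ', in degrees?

K_a = tan²(45° − φ/2) ⇒ 45° − φ/2 = arctan(√0.222) = 25.23°.
φ = 2(45° − 25.23°) = 39.54°.

39.5°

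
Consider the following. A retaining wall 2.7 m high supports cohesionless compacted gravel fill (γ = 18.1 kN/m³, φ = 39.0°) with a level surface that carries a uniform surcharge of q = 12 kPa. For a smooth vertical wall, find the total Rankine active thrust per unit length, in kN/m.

K_a = tan²(45° − φ/2) = 0.2275.
Soil triangle: ½ K_a γ H² = 0.5×0.2275×18.1×2.7² = 15.01 kN/m.
Surcharge rectangle: K_a q H = 0.2275×12×2.7 = 7.371 kN/m.
Total = 15.01 + 7.371 = 22.38 kN/m.

22.4 kN/m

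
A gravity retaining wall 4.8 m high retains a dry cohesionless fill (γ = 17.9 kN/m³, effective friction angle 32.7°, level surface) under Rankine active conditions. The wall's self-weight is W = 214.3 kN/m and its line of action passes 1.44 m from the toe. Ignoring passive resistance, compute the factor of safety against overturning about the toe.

K_a = tan²(45° − 32.7°/2) = 0.2985.
P_a = ½K_aγH² = 0.5×0.2985×17.9×4.8² = 61.55 kN/m, acting at H/3 = 1.600 m above the base.
Overturning moment M_o = P_a × H/3 = 61.55 × 1.600 = 98.48.
Resisting moment M_r = W × 1.44 = 214.3 × 1.44 = 308.6.
FS_overturning = M_r/M_o = 308.6/98.48 = 3.133.

3.13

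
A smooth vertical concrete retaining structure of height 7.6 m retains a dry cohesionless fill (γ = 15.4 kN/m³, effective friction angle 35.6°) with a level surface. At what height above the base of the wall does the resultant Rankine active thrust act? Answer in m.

2.53 m

K_a = 0.2641.
The pressure distribution is triangular, so the resultant acts at H/3 above the base = 7.6/3 = 2.533 m.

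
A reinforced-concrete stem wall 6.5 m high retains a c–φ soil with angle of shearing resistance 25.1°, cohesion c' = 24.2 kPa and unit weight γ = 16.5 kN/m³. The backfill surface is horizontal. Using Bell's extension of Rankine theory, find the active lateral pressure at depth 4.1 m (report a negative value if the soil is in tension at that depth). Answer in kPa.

K_a = (1 − sin φ)/(1 + sin φ) = 0.4043.
σ_a = K_a γ z − 2c√K_a = 0.4043×16.5×4.1 − 2×24.2×0.6358 = -3.424 kPa.

-3.42 kPa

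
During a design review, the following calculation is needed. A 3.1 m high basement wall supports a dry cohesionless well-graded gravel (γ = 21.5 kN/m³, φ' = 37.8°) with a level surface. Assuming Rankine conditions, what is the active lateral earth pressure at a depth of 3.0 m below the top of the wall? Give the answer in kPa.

K_a = (1 − sin φ)/(1 + sin φ) = 0.2400.
σ_h = K_a γ z = 0.2400 × 21.5 × 3.0 = 15.48 kPa.

15.5 kPa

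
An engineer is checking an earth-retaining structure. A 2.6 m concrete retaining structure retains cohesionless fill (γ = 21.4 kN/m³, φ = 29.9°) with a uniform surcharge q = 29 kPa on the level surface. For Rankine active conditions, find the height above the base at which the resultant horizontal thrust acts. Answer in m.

K_a = 0.3347.
Triangular part P₁ = ½K_aγH² = 24.21 at H/3 = 0.8667 m; rectangular part P₂ = K_a q H = 25.23 at H/2 = 1.300 m.
ȳ = (P₁·0.8667 + P₂·1.300)/(P₁+P₂) = 1.088 m.

1.09 m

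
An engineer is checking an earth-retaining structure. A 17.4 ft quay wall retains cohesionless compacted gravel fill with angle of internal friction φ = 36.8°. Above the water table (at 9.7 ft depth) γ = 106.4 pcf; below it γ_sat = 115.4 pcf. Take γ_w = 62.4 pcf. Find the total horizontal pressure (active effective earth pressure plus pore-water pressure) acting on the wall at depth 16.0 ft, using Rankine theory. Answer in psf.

K_a = (1 − sin φ)/(1 + sin φ) = 0.2508.
γ' = 115.4 − 62.4 = 53.00 pcf.
Effective vertical stress at 16.0 ft: σ'_v = 106.4×9.7 + 53.00×6.30 = 1366 psf.
σ'_h = K_a σ'_v = 0.2508 × 1366 = 342.5 psf; u = γ_w × 6.30 = 393.1 psf.
Total σ_h = 342.5 + 393.1 = 735.7 psf.

736 psf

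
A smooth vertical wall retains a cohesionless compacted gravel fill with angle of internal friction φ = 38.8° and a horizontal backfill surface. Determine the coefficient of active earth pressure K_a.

0.230

K_a = (1 − sin φ)/(1 + sin φ) = (1 − sin 38.8°)/(1 + sin 38.8°) = 0.2296.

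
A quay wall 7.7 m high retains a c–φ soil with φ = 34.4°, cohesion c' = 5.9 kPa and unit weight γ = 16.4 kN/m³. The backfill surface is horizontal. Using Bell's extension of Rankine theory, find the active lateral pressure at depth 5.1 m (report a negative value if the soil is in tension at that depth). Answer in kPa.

K_a = (1 − sin φ)/(1 + sin φ) = 0.2780.
σ_a = K_a γ z − 2c√K_a = 0.2780×16.4×5.1 − 2×5.9×0.5272 = 17.03 kPa.

17.0 kPa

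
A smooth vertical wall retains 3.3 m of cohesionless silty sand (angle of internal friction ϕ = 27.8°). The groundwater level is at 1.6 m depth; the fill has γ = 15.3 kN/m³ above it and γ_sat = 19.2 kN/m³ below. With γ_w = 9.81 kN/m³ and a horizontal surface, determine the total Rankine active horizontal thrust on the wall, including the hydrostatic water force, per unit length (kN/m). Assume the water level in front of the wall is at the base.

41.4 kN/m

K_a = tan²(45° − φ/2) = 0.3639.
γ' = 19.2 − 9.81 = 9.390 kN/m³. Depth below WT = 1.7 m.
σ'_h at WT = K_a γ d_w = 8.908 kPa; at base = 8.908 + K_a γ' × 1.7 = 14.72 kPa.
P₁ (0–1.6 m) = ½×8.908×1.6 = 7.127. P₂ (1.6–3.3 m) = ½(8.908+14.72)×1.7 = 20.08.
P_w = ½ γ_w h₂² = 0.5×9.81×1.7² = 14.18. Total = 7.127+20.08+14.18 = 41.38 kN/m.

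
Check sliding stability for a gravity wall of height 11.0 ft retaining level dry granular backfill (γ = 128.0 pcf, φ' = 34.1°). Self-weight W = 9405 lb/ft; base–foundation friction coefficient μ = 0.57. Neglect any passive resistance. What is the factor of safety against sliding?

K_a = tan²(45° − 34.1°/2) = 0.2815.
P_a = ½K_aγH² = 0.5×0.2815×128.0×11.0² = 2180 lb/ft, acting at H/3 = 3.667 ft above the base.
FS_sliding = μW / P_a = 0.57×9405 / 2180 = 2.459.

2.46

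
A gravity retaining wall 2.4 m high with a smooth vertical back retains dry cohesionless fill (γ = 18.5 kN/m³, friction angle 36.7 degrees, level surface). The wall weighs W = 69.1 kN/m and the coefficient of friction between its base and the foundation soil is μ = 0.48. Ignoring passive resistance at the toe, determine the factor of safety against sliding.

K_a = tan²(45° − 36.7°/2) = 0.2519.
P_a = ½K_aγH² = 0.5×0.2519×18.5×2.4² = 13.42 kN/m, acting at H/3 = 0.8000 m above the base.
FS_sliding = μW / P_a = 0.48×69.1 / 13.42 = 2.472.

2.47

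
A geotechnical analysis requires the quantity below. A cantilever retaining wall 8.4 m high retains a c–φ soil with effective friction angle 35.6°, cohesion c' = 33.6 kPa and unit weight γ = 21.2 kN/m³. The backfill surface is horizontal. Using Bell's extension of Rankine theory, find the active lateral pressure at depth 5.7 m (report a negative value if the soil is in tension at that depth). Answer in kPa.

-2.62 kPa

K_a = (1 − sin φ)/(1 + sin φ) = 0.2641.
σ_a = K_a γ z − 2c√K_a = 0.2641×21.2×5.7 − 2×33.6×0.5139 = -2.619 kPa.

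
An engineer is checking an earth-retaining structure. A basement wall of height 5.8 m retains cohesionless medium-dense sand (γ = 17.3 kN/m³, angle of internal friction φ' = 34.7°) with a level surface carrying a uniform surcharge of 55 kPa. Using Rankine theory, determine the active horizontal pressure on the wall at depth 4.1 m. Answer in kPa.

34.6 kPa

K_a = (1 − sin φ)/(1 + sin φ) = 0.2745.
σ_v = γz + q = 17.3 × 4.1 + 55 = 125.9 kPa.
σ_h = K_a σ_v = 0.2745 × 125.9 = 34.56 kPa.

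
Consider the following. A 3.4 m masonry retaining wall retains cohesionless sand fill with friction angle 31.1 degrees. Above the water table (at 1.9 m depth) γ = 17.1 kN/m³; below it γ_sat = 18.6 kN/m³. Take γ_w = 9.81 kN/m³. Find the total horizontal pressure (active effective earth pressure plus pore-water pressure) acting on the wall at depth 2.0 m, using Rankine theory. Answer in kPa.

K_a = (1 − sin φ)/(1 + sin φ) = 0.3188.
γ' = 18.6 − 9.81 = 8.790 kN/m³.
Effective vertical stress at 2.0 m: σ'_v = 17.1×1.9 + 8.790×0.100 = 33.37 kPa.
σ'_h = K_a σ'_v = 0.3188 × 33.37 = 10.64 kPa; u = γ_w × 0.100 = 0.9810 kPa.
Total σ_h = 10.64 + 0.9810 = 11.62 kPa.

11.6 kPa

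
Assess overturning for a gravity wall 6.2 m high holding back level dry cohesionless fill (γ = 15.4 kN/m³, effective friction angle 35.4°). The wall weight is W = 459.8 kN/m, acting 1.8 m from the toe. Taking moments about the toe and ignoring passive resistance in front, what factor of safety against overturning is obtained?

5.08

K_a = tan²(45° − 35.4°/2) = 0.2664.
P_a = ½K_aγH² = 0.5×0.2664×15.4×6.2² = 78.85 kN/m, acting at H/3 = 2.067 m above the base.
Overturning moment M_o = P_a × H/3 = 78.85 × 2.067 = 163.0.
Resisting moment M_r = W × 1.8 = 459.8 × 1.8 = 827.6.
FS_overturning = M_r/M_o = 827.6/163.0 = 5.079.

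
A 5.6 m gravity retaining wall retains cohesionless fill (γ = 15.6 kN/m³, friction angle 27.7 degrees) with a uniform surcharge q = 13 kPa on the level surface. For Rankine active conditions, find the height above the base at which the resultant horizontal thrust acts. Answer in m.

K_a = 0.3653.
Triangular part P₁ = ½K_aγH² = 89.36 at H/3 = 1.867 m; rectangular part P₂ = K_a q H = 26.60 at H/2 = 2.800 m.
ȳ = (P₁·1.867 + P₂·2.800)/(P₁+P₂) = 2.081 m.

2.08 m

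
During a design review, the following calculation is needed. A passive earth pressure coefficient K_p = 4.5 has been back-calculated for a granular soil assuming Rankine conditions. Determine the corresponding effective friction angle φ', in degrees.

K_p = (1+sin φ)/(1−sin φ) ⇒ sin φ = (K_p − 1)/(K_p + 1) = 0.6364.
φ = arcsin(0.6364) = 39.52°.

39.5°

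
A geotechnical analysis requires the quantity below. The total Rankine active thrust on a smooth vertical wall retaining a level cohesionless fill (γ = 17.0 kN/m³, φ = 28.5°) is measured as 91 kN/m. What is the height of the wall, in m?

5.50 m

K_a = 0.3540. P_a = ½ K_a γ H² ⇒ H = √(2P_a/(K_a γ)).
H = √(2×91/(0.3540×17.0)) = 5.500 m.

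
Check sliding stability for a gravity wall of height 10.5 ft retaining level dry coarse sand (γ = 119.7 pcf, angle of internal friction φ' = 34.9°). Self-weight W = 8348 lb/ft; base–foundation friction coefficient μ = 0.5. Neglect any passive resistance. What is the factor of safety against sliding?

K_a = tan²(45° − 34.9°/2) = 0.2721.
P_a = ½K_aγH² = 0.5×0.2721×119.7×10.5² = 1796 lb/ft, acting at H/3 = 3.500 ft above the base.
FS_sliding = μW / P_a = 0.5×8348 / 1796 = 2.324.

2.32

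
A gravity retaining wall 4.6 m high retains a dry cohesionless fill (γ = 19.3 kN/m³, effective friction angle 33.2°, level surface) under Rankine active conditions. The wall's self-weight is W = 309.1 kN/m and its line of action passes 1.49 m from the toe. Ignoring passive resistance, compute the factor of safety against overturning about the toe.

K_a = tan²(45° − 33.2°/2) = 0.2924.
P_a = ½K_aγH² = 0.5×0.2924×19.3×4.6² = 59.70 kN/m, acting at H/3 = 1.533 m above the base.
Overturning moment M_o = P_a × H/3 = 59.70 × 1.533 = 91.54.
Resisting moment M_r = W × 1.49 = 309.1 × 1.49 = 460.6.
FS_overturning = M_r/M_o = 460.6/91.54 = 5.031.

5.03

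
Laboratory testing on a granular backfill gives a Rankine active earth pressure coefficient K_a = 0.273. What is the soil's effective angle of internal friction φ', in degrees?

K_a = tan²(45° − φ/2) ⇒ 45° − φ/2 = arctan(√0.273) = 27.59°.
φ = 2(45° − 27.59°) = 34.83°.

34.8°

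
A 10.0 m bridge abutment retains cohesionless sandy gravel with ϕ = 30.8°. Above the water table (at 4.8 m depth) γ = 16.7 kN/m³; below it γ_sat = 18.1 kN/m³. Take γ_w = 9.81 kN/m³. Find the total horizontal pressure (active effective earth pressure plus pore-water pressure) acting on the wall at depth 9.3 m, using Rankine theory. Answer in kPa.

82.1 kPa

K_a = (1 − sin φ)/(1 + sin φ) = 0.3227.
γ' = 18.1 − 9.81 = 8.290 kN/m³.
Effective vertical stress at 9.3 m: σ'_v = 16.7×4.8 + 8.290×4.50 = 117.5 kPa.
σ'_h = K_a σ'_v = 0.3227 × 117.5 = 37.91 kPa; u = γ_w × 4.50 = 44.15 kPa.
Total σ_h = 37.91 + 44.15 = 82.05 kPa.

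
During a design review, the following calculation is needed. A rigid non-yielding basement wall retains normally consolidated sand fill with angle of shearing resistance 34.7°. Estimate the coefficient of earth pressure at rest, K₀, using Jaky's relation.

0.431

K₀ = 1 − sin φ' = 1 − sin 34.7° = 0.4307.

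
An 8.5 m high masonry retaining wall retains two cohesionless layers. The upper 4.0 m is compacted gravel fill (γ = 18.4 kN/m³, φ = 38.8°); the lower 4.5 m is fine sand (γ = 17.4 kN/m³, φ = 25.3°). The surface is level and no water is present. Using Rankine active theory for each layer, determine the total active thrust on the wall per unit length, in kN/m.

237 kN/m

K_a1 = tan²(45°−38.8°/2) = 0.2296; K_a2 = tan²(45°−25.3°/2) = 0.4012.
Layer 1: σ at base = K_a1 γ₁ h₁ = 16.90 kPa; P₁ = ½×16.90×4.0 = 33.79.
Layer 2: σ_v at top = γ₁h₁ = 73.60; σ_h top = K_a2×73.60 = 29.53; σ_h base = K_a2×(73.60+17.4×4.5) = 60.94.
P₂ = ½(29.53+60.94)×4.5 = 203.6. Total P_a = 33.79+203.6 = 237.3 kN/m.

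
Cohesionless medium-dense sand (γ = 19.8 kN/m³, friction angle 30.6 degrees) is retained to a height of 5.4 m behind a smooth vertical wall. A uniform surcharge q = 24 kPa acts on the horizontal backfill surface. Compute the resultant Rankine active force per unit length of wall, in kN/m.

136 kN/m

K_a = tan²(45° − φ/2) = 0.3253.
Soil triangle: ½ K_a γ H² = 0.5×0.3253×19.8×5.4² = 93.92 kN/m.
Surcharge rectangle: K_a q H = 0.3253×24×5.4 = 42.16 kN/m.
Total = 93.92 + 42.16 = 136.1 kN/m.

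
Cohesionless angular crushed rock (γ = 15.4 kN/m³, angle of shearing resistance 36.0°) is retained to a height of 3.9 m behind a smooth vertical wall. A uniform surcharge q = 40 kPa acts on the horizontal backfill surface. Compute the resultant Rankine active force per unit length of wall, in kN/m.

70.9 kN/m

K_a = tan²(45° − φ/2) = 0.2596.
Soil triangle: ½ K_a γ H² = 0.5×0.2596×15.4×3.9² = 30.41 kN/m.
Surcharge rectangle: K_a q H = 0.2596×40×3.9 = 40.50 kN/m.
Total = 30.41 + 40.50 = 70.91 kN/m.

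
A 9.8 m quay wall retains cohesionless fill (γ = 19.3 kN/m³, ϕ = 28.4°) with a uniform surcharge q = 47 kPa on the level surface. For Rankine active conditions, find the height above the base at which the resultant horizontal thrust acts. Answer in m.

3.81 m

K_a = 0.3554.
Triangular part P₁ = ½K_aγH² = 329.3 at H/3 = 3.267 m; rectangular part P₂ = K_a q H = 163.7 at H/2 = 4.900 m.
ȳ = (P₁·3.267 + P₂·4.900)/(P₁+P₂) = 3.809 m.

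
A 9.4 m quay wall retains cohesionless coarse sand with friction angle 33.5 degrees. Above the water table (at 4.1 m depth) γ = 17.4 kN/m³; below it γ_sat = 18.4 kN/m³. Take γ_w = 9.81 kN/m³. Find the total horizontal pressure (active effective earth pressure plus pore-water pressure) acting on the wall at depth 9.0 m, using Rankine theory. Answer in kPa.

K_a = (1 − sin φ)/(1 + sin φ) = 0.2887.
γ' = 18.4 − 9.81 = 8.590 kN/m³.
Effective vertical stress at 9.0 m: σ'_v = 17.4×4.1 + 8.590×4.90 = 113.4 kPa.
σ'_h = K_a σ'_v = 0.2887 × 113.4 = 32.75 kPa; u = γ_w × 4.90 = 48.07 kPa.
Total σ_h = 32.75 + 48.07 = 80.82 kPa.

80.8 kPa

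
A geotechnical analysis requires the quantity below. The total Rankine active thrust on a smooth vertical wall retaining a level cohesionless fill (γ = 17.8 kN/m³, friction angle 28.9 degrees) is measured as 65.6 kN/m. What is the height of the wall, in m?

4.60 m

K_a = 0.3484. P_a = ½ K_a γ H² ⇒ H = √(2P_a/(K_a γ)).
H = √(2×65.6/(0.3484×17.8)) = 4.600 m.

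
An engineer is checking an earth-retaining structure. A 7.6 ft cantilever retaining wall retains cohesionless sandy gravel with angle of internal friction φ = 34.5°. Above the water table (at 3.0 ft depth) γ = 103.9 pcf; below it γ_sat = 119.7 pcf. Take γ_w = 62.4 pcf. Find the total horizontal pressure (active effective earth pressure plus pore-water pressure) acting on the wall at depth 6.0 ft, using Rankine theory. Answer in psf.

K_a = (1 − sin φ)/(1 + sin φ) = 0.2768.
γ' = 119.7 − 62.4 = 57.30 pcf.
Effective vertical stress at 6.0 ft: σ'_v = 103.9×3.0 + 57.30×3.00 = 483.6 psf.
σ'_h = K_a σ'_v = 0.2768 × 483.6 = 133.9 psf; u = γ_w × 3.00 = 187.2 psf.
Total σ_h = 133.9 + 187.2 = 321.1 psf.

321 psf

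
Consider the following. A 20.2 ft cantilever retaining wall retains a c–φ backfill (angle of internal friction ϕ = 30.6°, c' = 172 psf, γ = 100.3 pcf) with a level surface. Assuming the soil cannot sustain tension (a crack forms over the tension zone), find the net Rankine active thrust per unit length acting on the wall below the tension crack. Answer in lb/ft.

3280 lb/ft

K_a = 0.3253; √K_a = 0.5704.
Tension-crack depth z_c = 2c/(γ√K_a) = 2×172/(100.3×0.5704) = 6.013 ft.
σ_a at base = K_a γ H − 2c√K_a = 0.3253×100.3×20.2 − 2×172×0.5704 = 463.0 psf.
P_a = ½ × 463.0 × (H − z_c) = 0.5×463.0×14.19 = 3284 lb/ft.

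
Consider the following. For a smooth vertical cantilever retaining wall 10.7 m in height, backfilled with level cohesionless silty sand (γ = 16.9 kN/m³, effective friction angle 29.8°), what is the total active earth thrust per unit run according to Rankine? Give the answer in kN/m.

325 kN/m

K_a = tan²(45° − φ/2) = 0.3360.
P_a = ½ K_a γ H² = 0.5 × 0.3360 × 16.9 × 10.7² = 325.1 kN/m.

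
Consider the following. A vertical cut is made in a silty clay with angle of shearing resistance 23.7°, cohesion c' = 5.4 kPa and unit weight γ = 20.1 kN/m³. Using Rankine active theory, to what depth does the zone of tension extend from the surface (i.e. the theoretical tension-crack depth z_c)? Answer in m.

0.823 m

K_a = tan²(45° − 23.7°/2) = 0.4266; √K_a = 0.6531.
The active pressure is zero where K_a γ z = 2c√K_a, so z_c = 2c/(γ√K_a) = 2×5.4/(20.1×0.6531) = 0.8227 m.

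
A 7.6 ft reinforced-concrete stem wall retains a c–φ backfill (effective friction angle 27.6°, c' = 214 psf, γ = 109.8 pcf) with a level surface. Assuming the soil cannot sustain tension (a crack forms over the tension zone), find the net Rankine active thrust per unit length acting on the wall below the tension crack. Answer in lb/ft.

27.3 lb/ft

K_a = 0.3668; √K_a = 0.6056.
Tension-crack depth z_c = 2c/(γ√K_a) = 2×214/(109.8×0.6056) = 6.436 ft.
σ_a at base = K_a γ H − 2c√K_a = 0.3668×109.8×7.6 − 2×214×0.6056 = 46.86 psf.
P_a = ½ × 46.86 × (H − z_c) = 0.5×46.86×1.164 = 27.27 lb/ft.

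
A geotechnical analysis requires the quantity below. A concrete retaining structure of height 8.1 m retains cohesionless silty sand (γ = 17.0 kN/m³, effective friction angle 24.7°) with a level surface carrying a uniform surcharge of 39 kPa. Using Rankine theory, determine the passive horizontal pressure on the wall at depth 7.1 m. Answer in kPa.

K_p = (1 + sin φ)/(1 − sin φ) = 2.436.
σ_v = γz + q = 17.0 × 7.1 + 39 = 159.7 kPa.
σ_h = K_p σ_v = 2.436 × 159.7 = 389.0 kPa.

389 kPa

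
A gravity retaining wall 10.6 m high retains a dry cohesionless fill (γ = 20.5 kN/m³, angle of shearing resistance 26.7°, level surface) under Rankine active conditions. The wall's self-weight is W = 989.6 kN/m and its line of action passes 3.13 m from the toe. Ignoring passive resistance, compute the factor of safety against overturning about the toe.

2.00

K_a = tan²(45° − 26.7°/2) = 0.3800.
P_a = ½K_aγH² = 0.5×0.3800×20.5×10.6² = 437.6 kN/m, acting at H/3 = 3.533 m above the base.
Overturning moment M_o = P_a × H/3 = 437.6 × 3.533 = 1546.
Resisting moment M_r = W × 3.13 = 989.6 × 3.13 = 3097.
FS_overturning = M_r/M_o = 3097/1546 = 2.003.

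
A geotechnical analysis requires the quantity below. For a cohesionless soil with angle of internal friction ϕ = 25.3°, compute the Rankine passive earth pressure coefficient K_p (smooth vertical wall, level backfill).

K_p = (1 + sin φ)/(1 − sin φ) = tan²(45° + 25.3°/2) = 2.493.

2.49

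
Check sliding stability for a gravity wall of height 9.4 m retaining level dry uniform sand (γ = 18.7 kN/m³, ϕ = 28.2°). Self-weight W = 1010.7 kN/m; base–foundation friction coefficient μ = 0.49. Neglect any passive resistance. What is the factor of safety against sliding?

K_a = tan²(45° − 28.2°/2) = 0.3582.
P_a = ½K_aγH² = 0.5×0.3582×18.7×9.4² = 295.9 kN/m, acting at H/3 = 3.133 m above the base.
FS_sliding = μW / P_a = 0.49×1010.7 / 295.9 = 1.674.

1.67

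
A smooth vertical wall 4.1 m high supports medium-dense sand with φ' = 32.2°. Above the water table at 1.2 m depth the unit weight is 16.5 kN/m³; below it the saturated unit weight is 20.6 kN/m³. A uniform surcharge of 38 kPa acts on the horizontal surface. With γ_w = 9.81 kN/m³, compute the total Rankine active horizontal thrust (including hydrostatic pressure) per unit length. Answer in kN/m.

124 kN/m

K_a = tan²(45° − φ/2) = 0.3047.
γ' = 20.6 − 9.81 = 10.79 kN/m³. h₂ = H − d_w = 2.9 m.
σ'_h: at surface K_a·q = 11.58; at WT K_a(q+γd_w) = 17.61; at base K_a(q+γd_w+γ'h₂) = 27.15 kPa.
P₁ = ½(11.58+17.61)×1.2 = 17.52; P₂ = ½(17.61+27.15)×2.9 = 64.91; P_w = ½γ_w h₂² = 41.25.
Total = 17.52+64.91+41.25 = 123.7 kN/m.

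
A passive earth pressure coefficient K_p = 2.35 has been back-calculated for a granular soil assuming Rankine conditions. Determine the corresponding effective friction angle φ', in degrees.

23.8°

K_p = (1+sin φ)/(1−sin φ) ⇒ sin φ = (K_p − 1)/(K_p + 1) = 0.4030.
φ = arcsin(0.4030) = 23.76°.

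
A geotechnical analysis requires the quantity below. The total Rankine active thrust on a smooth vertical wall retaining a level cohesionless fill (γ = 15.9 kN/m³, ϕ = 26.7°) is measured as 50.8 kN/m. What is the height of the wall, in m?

4.10 m

K_a = 0.3800. P_a = ½ K_a γ H² ⇒ H = √(2P_a/(K_a γ)).
H = √(2×50.8/(0.3800×15.9)) = 4.101 m.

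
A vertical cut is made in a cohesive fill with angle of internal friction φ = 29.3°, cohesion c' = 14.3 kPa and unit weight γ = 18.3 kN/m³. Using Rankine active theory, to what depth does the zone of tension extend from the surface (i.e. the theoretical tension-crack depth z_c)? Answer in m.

K_a = tan²(45° − 29.3°/2) = 0.3428; √K_a = 0.5855.
The active pressure is zero where K_a γ z = 2c√K_a, so z_c = 2c/(γ√K_a) = 2×14.3/(18.3×0.5855) = 2.669 m.

2.67 m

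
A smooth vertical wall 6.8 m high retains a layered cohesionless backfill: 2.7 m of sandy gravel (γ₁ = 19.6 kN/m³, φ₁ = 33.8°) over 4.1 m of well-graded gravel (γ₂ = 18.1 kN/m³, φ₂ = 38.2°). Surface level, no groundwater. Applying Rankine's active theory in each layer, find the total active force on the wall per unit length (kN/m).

107 kN/m

K_a1 = tan²(45°−33.8°/2) = 0.2851; K_a2 = tan²(45°−38.2°/2) = 0.2358.
Layer 1: σ at base = K_a1 γ₁ h₁ = 15.09 kPa; P₁ = ½×15.09×2.7 = 20.37.
Layer 2: σ_v at top = γ₁h₁ = 52.92; σ_h top = K_a2×52.92 = 12.48; σ_h base = K_a2×(52.92+18.1×4.1) = 29.97.
P₂ = ½(12.48+29.97)×4.1 = 87.03. Total P_a = 20.37+87.03 = 107.4 kN/m.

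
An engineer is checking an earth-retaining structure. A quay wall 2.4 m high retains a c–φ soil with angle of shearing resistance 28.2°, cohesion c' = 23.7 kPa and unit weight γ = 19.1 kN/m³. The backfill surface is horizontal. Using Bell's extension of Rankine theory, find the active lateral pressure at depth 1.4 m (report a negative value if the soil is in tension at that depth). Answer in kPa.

K_a = (1 − sin φ)/(1 + sin φ) = 0.3582.
σ_a = K_a γ z − 2c√K_a = 0.3582×19.1×1.4 − 2×23.7×0.5985 = -18.79 kPa.

-18.8 kPa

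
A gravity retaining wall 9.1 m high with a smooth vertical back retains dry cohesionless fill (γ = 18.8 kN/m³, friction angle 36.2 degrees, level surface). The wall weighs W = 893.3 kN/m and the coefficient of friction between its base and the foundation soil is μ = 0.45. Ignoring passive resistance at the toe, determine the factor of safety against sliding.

2.01

K_a = tan²(45° − 36.2°/2) = 0.2574.
P_a = ½K_aγH² = 0.5×0.2574×18.8×9.1² = 200.4 kN/m, acting at H/3 = 3.033 m above the base.
FS_sliding = μW / P_a = 0.45×893.3 / 200.4 = 2.006.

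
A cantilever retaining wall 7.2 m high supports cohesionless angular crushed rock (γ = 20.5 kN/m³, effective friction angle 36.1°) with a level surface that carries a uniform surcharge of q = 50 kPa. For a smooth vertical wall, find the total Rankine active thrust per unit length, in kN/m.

K_a = tan²(45° − φ/2) = 0.2585.
Soil triangle: ½ K_a γ H² = 0.5×0.2585×20.5×7.2² = 137.4 kN/m.
Surcharge rectangle: K_a q H = 0.2585×50×7.2 = 93.06 kN/m.
Total = 137.4 + 93.06 = 230.4 kN/m.

230 kN/m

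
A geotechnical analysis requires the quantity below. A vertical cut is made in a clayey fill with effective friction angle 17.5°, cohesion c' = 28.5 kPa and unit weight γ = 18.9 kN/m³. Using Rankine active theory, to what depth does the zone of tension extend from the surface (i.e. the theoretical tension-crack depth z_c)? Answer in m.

K_a = tan²(45° − 17.5°/2) = 0.5376; √K_a = 0.7332.
The active pressure is zero where K_a γ z = 2c√K_a, so z_c = 2c/(γ√K_a) = 2×28.5/(18.9×0.7332) = 4.113 m.

4.11 m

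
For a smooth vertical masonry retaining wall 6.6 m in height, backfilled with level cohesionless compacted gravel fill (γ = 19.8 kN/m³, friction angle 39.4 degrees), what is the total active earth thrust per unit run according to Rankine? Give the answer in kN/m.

96.4 kN/m

K_a = tan²(45° − φ/2) = 0.2234.
P_a = ½ K_a γ H² = 0.5 × 0.2234 × 19.8 × 6.6² = 96.36 kN/m.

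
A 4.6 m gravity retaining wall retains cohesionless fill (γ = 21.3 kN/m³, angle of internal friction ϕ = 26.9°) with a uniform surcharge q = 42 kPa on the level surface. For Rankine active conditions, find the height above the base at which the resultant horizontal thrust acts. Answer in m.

1.89 m

K_a = 0.3770.
Triangular part P₁ = ½K_aγH² = 84.96 at H/3 = 1.533 m; rectangular part P₂ = K_a q H = 72.84 at H/2 = 2.300 m.
ȳ = (P₁·1.533 + P₂·2.300)/(P₁+P₂) = 1.887 m.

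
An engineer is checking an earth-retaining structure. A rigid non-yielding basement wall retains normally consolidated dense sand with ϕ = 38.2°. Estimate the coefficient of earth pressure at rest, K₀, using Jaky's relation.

K₀ = 1 − sin φ' = 1 − sin 38.2° = 0.3816.

0.382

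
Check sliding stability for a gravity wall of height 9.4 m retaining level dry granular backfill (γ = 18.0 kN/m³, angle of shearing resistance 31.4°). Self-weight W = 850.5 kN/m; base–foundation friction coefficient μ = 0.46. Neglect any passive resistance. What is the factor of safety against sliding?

1.56

K_a = tan²(45° − 31.4°/2) = 0.3149.
P_a = ½K_aγH² = 0.5×0.3149×18.0×9.4² = 250.4 kN/m, acting at H/3 = 3.133 m above the base.
FS_sliding = μW / P_a = 0.46×850.5 / 250.4 = 1.562.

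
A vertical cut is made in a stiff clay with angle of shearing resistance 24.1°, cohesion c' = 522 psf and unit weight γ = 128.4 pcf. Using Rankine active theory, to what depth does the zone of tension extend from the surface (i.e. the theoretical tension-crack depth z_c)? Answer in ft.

K_a = tan²(45° − 24.1°/2) = 0.4201; √K_a = 0.6482.
The active pressure is zero where K_a γ z = 2c√K_a, so z_c = 2c/(γ√K_a) = 2×522/(128.4×0.6482) = 12.54 ft.

12.5 ft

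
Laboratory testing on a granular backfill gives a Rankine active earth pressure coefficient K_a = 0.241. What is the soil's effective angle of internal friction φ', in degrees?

37.7°

K_a = tan²(45° − φ/2) ⇒ 45° − φ/2 = arctan(√0.241) = 26.15°.
φ = 2(45° − 26.15°) = 37.71°.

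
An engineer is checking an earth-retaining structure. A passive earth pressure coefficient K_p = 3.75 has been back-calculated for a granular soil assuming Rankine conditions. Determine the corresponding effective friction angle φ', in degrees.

K_p = (1+sin φ)/(1−sin φ) ⇒ sin φ = (K_p − 1)/(K_p + 1) = 0.5789.
φ = arcsin(0.5789) = 35.38°.

35.4°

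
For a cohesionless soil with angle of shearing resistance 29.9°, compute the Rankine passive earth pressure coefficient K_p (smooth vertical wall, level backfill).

2.99

K_p = (1 + sin φ)/(1 − sin φ) = tan²(45° + 29.9°/2) = 2.988.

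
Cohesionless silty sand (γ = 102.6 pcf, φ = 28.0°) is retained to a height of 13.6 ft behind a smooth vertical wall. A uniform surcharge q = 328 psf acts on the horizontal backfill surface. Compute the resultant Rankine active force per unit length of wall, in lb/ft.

5040 lb/ft

K_a = tan²(45° − φ/2) = 0.3610.
Soil triangle: ½ K_a γ H² = 0.5×0.3610×102.6×13.6² = 3426 lb/ft.
Surcharge rectangle: K_a q H = 0.3610×328×13.6 = 1610 lb/ft.
Total = 3426 + 1610 = 5036 lb/ft.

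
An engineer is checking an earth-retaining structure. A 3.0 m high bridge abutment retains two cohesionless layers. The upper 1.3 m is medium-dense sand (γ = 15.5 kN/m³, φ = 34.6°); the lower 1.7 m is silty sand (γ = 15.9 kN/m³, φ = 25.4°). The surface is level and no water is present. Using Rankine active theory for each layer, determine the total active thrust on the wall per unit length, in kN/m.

K_a1 = tan²(45°−34.6°/2) = 0.2756; K_a2 = tan²(45°−25.4°/2) = 0.3996.
Layer 1: σ at base = K_a1 γ₁ h₁ = 5.554 kPa; P₁ = ½×5.554×1.3 = 3.610.
Layer 2: σ_v at top = γ₁h₁ = 20.15; σ_h top = K_a2×20.15 = 8.053; σ_h base = K_a2×(20.15+15.9×1.7) = 18.86.
P₂ = ½(8.053+18.86)×1.7 = 22.87. Total P_a = 3.610+22.87 = 26.48 kN/m.

26.5 kN/m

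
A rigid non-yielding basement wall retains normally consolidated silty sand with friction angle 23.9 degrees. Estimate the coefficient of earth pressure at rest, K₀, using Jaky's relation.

0.595

K₀ = 1 − sin φ' = 1 − sin 23.9° = 0.5949.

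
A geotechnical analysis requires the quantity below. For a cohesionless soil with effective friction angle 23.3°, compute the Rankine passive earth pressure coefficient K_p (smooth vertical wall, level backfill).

K_p = (1 + sin φ)/(1 − sin φ) = tan²(45° + 23.3°/2) = 2.309.

2.31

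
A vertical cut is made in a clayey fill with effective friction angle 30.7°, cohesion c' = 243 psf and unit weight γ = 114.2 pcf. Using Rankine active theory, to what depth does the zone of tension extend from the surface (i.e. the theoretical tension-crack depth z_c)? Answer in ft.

K_a = tan²(45° − 30.7°/2) = 0.3240; √K_a = 0.5692.
The active pressure is zero where K_a γ z = 2c√K_a, so z_c = 2c/(γ√K_a) = 2×243/(114.2×0.5692) = 7.476 ft.

7.48 ft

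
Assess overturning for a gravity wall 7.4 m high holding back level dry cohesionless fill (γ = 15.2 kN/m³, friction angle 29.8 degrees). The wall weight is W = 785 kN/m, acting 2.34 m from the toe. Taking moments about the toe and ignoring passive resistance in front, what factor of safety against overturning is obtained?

K_a = tan²(45° − 29.8°/2) = 0.3360.
P_a = ½K_aγH² = 0.5×0.3360×15.2×7.4² = 139.8 kN/m, acting at H/3 = 2.467 m above the base.
Overturning moment M_o = P_a × H/3 = 139.8 × 2.467 = 345.0.
Resisting moment M_r = W × 2.34 = 785 × 2.34 = 1837.
FS_overturning = M_r/M_o = 1837/345.0 = 5.325.

5.33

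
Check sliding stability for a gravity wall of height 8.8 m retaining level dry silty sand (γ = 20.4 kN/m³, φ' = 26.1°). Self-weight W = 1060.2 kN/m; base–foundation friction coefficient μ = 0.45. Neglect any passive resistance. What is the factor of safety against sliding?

1.55

K_a = tan²(45° − 26.1°/2) = 0.3889.
P_a = ½K_aγH² = 0.5×0.3889×20.4×8.8² = 307.2 kN/m, acting at H/3 = 2.933 m above the base.
FS_sliding = μW / P_a = 0.45×1060.2 / 307.2 = 1.553.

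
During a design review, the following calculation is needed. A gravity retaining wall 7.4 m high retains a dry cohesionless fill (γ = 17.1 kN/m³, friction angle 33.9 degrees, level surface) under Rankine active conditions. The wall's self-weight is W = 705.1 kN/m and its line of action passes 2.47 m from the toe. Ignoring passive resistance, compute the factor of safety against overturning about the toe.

5.31

K_a = tan²(45° − 33.9°/2) = 0.2839.
P_a = ½K_aγH² = 0.5×0.2839×17.1×7.4² = 132.9 kN/m, acting at H/3 = 2.467 m above the base.
Overturning moment M_o = P_a × H/3 = 132.9 × 2.467 = 327.9.
Resisting moment M_r = W × 2.47 = 705.1 × 2.47 = 1742.
FS_overturning = M_r/M_o = 1742/327.9 = 5.312.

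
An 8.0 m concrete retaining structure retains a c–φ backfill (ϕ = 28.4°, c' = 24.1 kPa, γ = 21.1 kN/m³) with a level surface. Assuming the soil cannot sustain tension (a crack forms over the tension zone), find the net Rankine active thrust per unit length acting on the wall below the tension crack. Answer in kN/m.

65.1 kN/m

K_a = 0.3554; √K_a = 0.5961.
Tension-crack depth z_c = 2c/(γ√K_a) = 2×24.1/(21.1×0.5961) = 3.832 m.
σ_a at base = K_a γ H − 2c√K_a = 0.3554×21.1×8.0 − 2×24.1×0.5961 = 31.25 kPa.
P_a = ½ × 31.25 × (H − z_c) = 0.5×31.25×4.168 = 65.13 kN/m.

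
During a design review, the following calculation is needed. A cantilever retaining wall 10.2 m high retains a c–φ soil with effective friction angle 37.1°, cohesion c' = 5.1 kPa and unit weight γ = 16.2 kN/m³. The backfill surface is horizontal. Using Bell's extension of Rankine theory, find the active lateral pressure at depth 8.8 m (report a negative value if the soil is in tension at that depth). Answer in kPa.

K_a = (1 − sin φ)/(1 + sin φ) = 0.2475.
σ_a = K_a γ z − 2c√K_a = 0.2475×16.2×8.8 − 2×5.1×0.4975 = 30.21 kPa.

30.2 kPa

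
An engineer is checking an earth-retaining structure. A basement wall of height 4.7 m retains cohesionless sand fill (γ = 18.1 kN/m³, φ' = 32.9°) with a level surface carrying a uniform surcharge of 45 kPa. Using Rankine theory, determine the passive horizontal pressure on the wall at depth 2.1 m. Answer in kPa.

K_p = (1 + sin φ)/(1 − sin φ) = 3.378.
σ_v = γz + q = 18.1 × 2.1 + 45 = 83.01 kPa.
σ_h = K_p σ_v = 3.378 × 83.01 = 280.4 kPa.

280 kPa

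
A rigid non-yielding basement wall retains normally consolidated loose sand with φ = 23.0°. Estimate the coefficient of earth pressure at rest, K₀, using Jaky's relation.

K₀ = 1 − sin φ' = 1 − sin 23.0° = 0.6093.

0.609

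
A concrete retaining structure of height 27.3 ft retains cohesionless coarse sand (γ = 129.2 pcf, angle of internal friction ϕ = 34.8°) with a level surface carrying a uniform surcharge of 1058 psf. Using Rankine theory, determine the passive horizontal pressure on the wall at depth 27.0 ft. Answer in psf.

K_p = (1 + sin φ)/(1 − sin φ) = 3.659.
σ_v = γz + q = 129.2 × 27.0 + 1058 = 4546 psf.
σ_h = K_p σ_v = 3.659 × 4546 = 16630 psf.

16600 psf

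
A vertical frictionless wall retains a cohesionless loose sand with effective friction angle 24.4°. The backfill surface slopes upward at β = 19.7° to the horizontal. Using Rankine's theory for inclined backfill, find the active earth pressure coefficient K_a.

0.561

K_a = cos β · (cos β − √(cos²β − cos²φ)) / (cos β + √(cos²β − cos²φ)).
cos β = 0.9415, cos φ = 0.9107, √(cos²β − cos²φ) = 0.2388.
K_a = 0.9415 × (0.9415 − 0.2388)/(0.9415 + 0.2388) = 0.5605.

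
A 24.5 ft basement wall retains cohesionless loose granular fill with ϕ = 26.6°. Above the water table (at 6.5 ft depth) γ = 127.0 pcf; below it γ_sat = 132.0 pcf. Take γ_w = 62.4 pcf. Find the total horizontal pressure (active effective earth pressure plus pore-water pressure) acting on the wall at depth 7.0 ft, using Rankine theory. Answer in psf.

359 psf

K_a = (1 − sin φ)/(1 + sin φ) = 0.3814.
γ' = 132.0 − 62.4 = 69.60 pcf.
Effective vertical stress at 7.0 ft: σ'_v = 127.0×6.5 + 69.60×0.500 = 860.3 psf.
σ'_h = K_a σ'_v = 0.3814 × 860.3 = 328.2 psf; u = γ_w × 0.500 = 31.20 psf.
Total σ_h = 328.2 + 31.20 = 359.4 psf.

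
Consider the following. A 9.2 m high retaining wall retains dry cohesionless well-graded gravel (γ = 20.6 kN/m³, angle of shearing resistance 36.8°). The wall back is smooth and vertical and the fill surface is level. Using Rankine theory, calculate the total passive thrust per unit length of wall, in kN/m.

3480 kN/m

K_p = tan²(45° + φ/2) = 3.988.
P_p = ½ K_p γ H² = 0.5 × 3.988 × 20.6 × 9.2² = 3477 kN/m.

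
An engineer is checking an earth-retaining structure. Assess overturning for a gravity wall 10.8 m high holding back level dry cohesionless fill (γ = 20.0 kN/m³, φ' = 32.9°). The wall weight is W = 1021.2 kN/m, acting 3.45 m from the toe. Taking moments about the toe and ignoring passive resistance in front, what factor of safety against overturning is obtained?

K_a = tan²(45° − 32.9°/2) = 0.2960.
P_a = ½K_aγH² = 0.5×0.2960×20.0×10.8² = 345.3 kN/m, acting at H/3 = 3.600 m above the base.
Overturning moment M_o = P_a × H/3 = 345.3 × 3.600 = 1243.
Resisting moment M_r = W × 3.45 = 1021.2 × 3.45 = 3523.
FS_overturning = M_r/M_o = 3523/1243 = 2.834.

2.83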